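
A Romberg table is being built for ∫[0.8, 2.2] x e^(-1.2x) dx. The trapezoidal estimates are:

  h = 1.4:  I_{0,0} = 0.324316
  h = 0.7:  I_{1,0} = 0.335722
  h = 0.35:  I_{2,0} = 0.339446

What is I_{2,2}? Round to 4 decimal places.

Richardson extrapolation on the trapezoidal column (denominator 4−1=3):
I_{1,1} = (4·0.335722 − 0.324316) / 3 = 0.339524
I_{2,1} = 0.339446 + (0.339446 − 0.335722)/3 = 0.340687
I_{2,2} = (16·0.340687 − 0.339524) / 15 = 0.340765

0.3408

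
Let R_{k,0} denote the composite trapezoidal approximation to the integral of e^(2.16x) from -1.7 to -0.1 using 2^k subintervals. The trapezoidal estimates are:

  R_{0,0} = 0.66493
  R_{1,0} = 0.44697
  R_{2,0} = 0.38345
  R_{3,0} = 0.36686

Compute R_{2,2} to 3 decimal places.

R_{1,1} = (4·0.44697 − 0.66493) / 3 = 0.37432
R_{2,1} = (4·0.38345 − 0.44697) / 3 = 0.36228
R_{2,2} = (16·0.36228 − 0.37432) / 15 = 0.36148

0.361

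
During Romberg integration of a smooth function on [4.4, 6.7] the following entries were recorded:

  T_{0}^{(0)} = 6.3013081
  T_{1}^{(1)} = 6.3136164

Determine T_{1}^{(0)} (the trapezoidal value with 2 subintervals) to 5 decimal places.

6.31054

From T_{1}^{(1)} = (4·T_{1}^{(0)} − T_{0}^{(0)})/3, solve for T_{1}^{(0)}:
4·T_{1}^{(0)} = 3·6.3136164 + 6.3013081 = 25.2421573
T_{1}^{(0)} = 6.3105393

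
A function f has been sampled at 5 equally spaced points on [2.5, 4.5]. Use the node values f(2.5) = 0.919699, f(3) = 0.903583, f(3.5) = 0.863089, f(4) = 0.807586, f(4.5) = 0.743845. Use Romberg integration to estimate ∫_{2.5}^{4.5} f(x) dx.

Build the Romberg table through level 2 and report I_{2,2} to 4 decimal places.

1.7058

I_{0,0} (trapezoid, 1 panel, h=2.0000): 1.663544
I_{1,0} (trapezoid, 2 panels, h=1.0000): 1.694861
I_{2,0} (trapezoid, 4 panels, h=0.5000): 1.703015
I_{1,1} = 1.694861 + (1.694861 − 1.663544)/3 = 1.705300
I_{2,1} = 1.703015 + (1.703015 − 1.694861)/3 = 1.705733
I_{2,2} = 1.705733 + (1.705733 − 1.705300)/15 = 1.705762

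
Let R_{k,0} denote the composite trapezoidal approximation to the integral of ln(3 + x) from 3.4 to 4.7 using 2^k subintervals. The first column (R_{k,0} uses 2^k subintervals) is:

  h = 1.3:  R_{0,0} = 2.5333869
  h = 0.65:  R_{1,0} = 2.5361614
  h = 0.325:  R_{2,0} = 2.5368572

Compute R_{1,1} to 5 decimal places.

2.53709

Richardson extrapolation on the trapezoidal column (denominator 4−1=3):
R_{1,1} = 2.5361614 + (2.5361614 − 2.5333869)/3 = 2.5370862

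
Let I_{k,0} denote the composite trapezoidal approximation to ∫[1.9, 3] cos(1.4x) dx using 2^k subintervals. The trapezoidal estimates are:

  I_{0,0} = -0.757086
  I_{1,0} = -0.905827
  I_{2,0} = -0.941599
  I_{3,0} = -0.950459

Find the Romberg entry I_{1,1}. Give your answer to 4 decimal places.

-0.9554

Richardson extrapolation on the trapezoidal column (denominator 4−1=3):
I_{1,1} = -0.905827 + (-0.905827 − (-0.757086))/3 = -0.955407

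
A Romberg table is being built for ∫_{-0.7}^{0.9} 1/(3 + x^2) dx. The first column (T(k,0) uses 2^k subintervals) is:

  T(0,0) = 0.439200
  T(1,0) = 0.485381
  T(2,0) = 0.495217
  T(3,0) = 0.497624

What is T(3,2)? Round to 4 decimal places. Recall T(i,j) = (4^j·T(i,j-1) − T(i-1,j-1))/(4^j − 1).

T(2,1) = 0.495217 + (0.495217 − 0.485381)/3 = 0.498496
T(3,1) = (4·0.497624 − 0.495217) / 3 = 0.498426
T(3,2) = (16·0.498426 − 0.498496) / 15 = 0.498421

0.4984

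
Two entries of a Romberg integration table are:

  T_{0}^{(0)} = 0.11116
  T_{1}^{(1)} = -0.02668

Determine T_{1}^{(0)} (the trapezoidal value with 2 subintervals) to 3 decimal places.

From T_{1}^{(1)} = (4·T_{1}^{(0)} − T_{0}^{(0)})/3, solve for T_{1}^{(0)}:
4·T_{1}^{(0)} = 3·(-0.02668) + 0.11116 = 0.03112
T_{1}^{(0)} = 0.00778

0.008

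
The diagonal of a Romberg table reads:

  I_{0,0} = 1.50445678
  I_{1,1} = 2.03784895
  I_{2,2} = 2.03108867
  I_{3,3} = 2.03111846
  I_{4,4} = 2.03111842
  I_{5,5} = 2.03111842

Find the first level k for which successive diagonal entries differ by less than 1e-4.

|I_{1,1} − I_{0,0}| = 0.53339217 ≥ 1e-4
|I_{2,2} − I_{1,1}| = 0.00676028 ≥ 1e-4
|I_{3,3} − I_{2,2}| = 0.00002979 < 1e-4

k = 3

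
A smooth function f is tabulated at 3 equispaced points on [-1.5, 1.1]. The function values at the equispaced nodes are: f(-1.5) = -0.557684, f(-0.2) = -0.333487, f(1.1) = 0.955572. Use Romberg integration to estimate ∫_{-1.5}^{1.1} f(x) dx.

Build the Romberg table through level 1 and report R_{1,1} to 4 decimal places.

R_{0,0} (trapezoid, 1 panel, h=2.6000): 0.517254
R_{1,0} (trapezoid, 2 panels, h=1.3000): -0.174906
R_{1,1} = -0.174906 + (-0.174906 − 0.517254)/3 = -0.405626

-0.4056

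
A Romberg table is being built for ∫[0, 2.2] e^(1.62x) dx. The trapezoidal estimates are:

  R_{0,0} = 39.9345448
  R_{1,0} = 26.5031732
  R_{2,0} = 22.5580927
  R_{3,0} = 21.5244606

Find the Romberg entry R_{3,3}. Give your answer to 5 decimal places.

R_{1,1} = 26.5031732 + (26.5031732 − 39.9345448)/3 = 22.0260493
R_{2,1} = 22.5580927 + (22.5580927 − 26.5031732)/3 = 21.2430659
R_{3,1} = 21.5244606 + (21.5244606 − 22.5580927)/3 = 21.1799166
R_{2,2} = 21.2430659 + (21.2430659 − 22.0260493)/15 = 21.1908670
R_{3,2} = 21.1799166 + (21.1799166 − 21.2430659)/15 = 21.1757066
R_{3,3} = 21.1757066 + (21.1757066 − 21.1908670)/63 = 21.1754660

21.17547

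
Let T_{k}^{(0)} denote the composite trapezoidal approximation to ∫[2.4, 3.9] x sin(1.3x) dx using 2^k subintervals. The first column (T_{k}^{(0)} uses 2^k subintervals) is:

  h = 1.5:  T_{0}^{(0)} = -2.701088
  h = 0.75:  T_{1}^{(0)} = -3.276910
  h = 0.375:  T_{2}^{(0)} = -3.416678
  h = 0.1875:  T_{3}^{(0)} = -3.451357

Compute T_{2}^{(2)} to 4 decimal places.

-3.4629

Richardson extrapolation on the trapezoidal column (denominator 4−1=3):
T_{1}^{(1)} = (4·(-3.276910) − (-2.701088)) / 3 = -3.468851
T_{2}^{(1)} = (4·(-3.416678) − (-3.276910)) / 3 = -3.463267
T_{2}^{(2)} = -3.463267 + (-3.463267 − (-3.468851))/15 = -3.462895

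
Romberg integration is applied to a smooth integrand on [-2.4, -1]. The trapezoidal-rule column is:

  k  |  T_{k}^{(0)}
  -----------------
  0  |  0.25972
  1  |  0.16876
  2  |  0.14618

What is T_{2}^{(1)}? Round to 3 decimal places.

0.139

T_{2}^{(1)} = 0.14618 + (0.14618 − 0.16876)/3 = 0.13865
(Column j=1 coincides with Simpson's rule on the same nodes.)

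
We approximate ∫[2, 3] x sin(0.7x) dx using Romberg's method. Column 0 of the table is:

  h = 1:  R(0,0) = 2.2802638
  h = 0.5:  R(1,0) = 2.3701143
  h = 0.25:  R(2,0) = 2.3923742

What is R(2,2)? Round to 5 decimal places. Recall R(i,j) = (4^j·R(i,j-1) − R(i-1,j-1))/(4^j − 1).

Richardson extrapolation on the trapezoidal column (denominator 4−1=3):
R(1,1) = 2.3701143 + (2.3701143 − 2.2802638)/3 = 2.4000645
R(2,1) = (4·2.3923742 − 2.3701143) / 3 = 2.3997942
R(2,2) = 2.3997942 + (2.3997942 − 2.4000645)/15 = 2.3997762

2.39978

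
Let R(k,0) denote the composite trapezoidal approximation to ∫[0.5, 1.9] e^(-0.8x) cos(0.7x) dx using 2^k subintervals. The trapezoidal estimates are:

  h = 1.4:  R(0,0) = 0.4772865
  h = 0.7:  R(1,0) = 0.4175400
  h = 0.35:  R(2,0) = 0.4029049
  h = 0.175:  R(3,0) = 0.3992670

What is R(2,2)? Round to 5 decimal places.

0.39805

Richardson extrapolation on the trapezoidal column (denominator 4−1=3):
R(1,1) = 0.4175400 + (0.4175400 − 0.4772865)/3 = 0.3976245
R(2,1) = (4·0.4029049 − 0.4175400) / 3 = 0.3980265
R(2,2) = (16·0.3980265 − 0.3976245) / 15 = 0.3980533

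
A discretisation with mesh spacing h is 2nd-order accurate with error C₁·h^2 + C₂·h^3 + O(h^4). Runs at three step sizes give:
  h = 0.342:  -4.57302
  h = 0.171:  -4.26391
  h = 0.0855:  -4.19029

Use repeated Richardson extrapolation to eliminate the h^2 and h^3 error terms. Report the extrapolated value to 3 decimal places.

First eliminate the h^2 term (factor 2^2 = 4):
  B₁ = (4·(-4.26391) − (-4.57302))/3 = -4.16087
  B₂ = (4·(-4.19029) − (-4.26391))/3 = -4.16575
Then eliminate the h^3 term (factor 2^3 = 8):
  (8·(-4.16575) − (-4.16087))/7 = -4.16645

-4.166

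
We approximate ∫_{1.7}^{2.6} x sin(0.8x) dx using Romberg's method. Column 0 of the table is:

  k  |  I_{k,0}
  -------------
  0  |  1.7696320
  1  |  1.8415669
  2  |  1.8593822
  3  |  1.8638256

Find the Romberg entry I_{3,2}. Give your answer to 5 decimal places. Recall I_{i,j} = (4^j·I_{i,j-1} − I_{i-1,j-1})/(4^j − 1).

Richardson extrapolation on the trapezoidal column (denominator 4−1=3):
I_{2,1} = (4·1.8593822 − 1.8415669) / 3 = 1.8653206
I_{3,1} = (4·1.8638256 − 1.8593822) / 3 = 1.8653067
I_{3,2} = (16·1.8653067 − 1.8653206) / 15 = 1.8653058

1.86531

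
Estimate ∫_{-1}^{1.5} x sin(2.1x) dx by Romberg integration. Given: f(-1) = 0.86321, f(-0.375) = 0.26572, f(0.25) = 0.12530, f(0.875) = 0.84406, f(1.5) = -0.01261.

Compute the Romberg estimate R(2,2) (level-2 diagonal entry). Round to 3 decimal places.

1.194

R(0,0) (trapezoid, 1 panel, h=2.5000): 1.06325
R(1,0) (trapezoid, 2 panels, h=1.2500): 0.68825
R(2,0) (trapezoid, 4 panels, h=0.6250): 1.03774
R(1,1) = 0.68825 + (0.68825 − 1.06325)/3 = 0.56325
R(2,1) = 1.03774 + (1.03774 − 0.68825)/3 = 1.15424
R(2,2) = 1.15424 + (1.15424 − 0.56325)/15 = 1.19364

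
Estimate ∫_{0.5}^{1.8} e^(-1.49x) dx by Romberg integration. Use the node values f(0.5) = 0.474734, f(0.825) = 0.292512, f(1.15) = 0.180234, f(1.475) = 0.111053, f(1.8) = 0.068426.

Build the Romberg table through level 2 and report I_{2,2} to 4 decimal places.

I_{0,0} (trapezoid, 1 panel, h=1.3000): 0.353054
I_{1,0} (trapezoid, 2 panels, h=0.6500): 0.293679
I_{2,0} (trapezoid, 4 panels, h=0.3250): 0.277998
I_{1,1} = 0.293679 + (0.293679 − 0.353054)/3 = 0.273887
I_{2,1} = 0.277998 + (0.277998 − 0.293679)/3 = 0.272771
I_{2,2} = 0.272771 + (0.272771 − 0.273887)/15 = 0.272697

0.2727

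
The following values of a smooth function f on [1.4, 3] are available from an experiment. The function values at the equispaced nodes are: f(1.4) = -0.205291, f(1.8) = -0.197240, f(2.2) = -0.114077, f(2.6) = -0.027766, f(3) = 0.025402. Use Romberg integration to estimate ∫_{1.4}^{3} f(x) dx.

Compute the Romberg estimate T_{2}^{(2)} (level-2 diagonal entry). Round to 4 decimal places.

-0.1747

T_{0}^{(0)} (trapezoid, 1 panel, h=1.6000): -0.143911
T_{1}^{(0)} (trapezoid, 2 panels, h=0.8000): -0.163217
T_{2}^{(0)} (trapezoid, 4 panels, h=0.4000): -0.171611
T_{1}^{(1)} = -0.163217 + (-0.163217 − (-0.143911))/3 = -0.169652
T_{2}^{(1)} = -0.171611 + (-0.171611 − (-0.163217))/3 = -0.174409
T_{2}^{(2)} = -0.174409 + (-0.174409 − (-0.169652))/15 = -0.174726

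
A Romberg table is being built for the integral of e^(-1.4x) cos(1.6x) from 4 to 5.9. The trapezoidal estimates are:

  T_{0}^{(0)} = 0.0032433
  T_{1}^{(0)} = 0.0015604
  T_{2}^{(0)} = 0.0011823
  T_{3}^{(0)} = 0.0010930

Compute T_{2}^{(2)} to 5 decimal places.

Richardson extrapolation on the trapezoidal column (denominator 4−1=3):
T_{1}^{(1)} = 0.0015604 + (0.0015604 − 0.0032433)/3 = 0.0009994
T_{2}^{(1)} = (4·0.0011823 − 0.0015604) / 3 = 0.0010563
T_{2}^{(2)} = 0.0010563 + (0.0010563 − 0.0009994)/15 = 0.0010601
(Column j=1 coincides with Simpson's rule on the same nodes.)

0.00106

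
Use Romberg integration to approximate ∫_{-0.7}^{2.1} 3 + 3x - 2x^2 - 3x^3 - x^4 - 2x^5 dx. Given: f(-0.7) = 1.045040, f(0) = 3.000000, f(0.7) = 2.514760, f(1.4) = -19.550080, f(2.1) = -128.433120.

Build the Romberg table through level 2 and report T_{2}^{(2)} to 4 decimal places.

T_{0}^{(0)} (trapezoid, 1 panel, h=2.8000): -178.343312
T_{1}^{(0)} (trapezoid, 2 panels, h=1.4000): -85.650992
T_{2}^{(0)} (trapezoid, 4 panels, h=0.7000): -54.410552
T_{1}^{(1)} = -85.650992 + (-85.650992 − (-178.343312))/3 = -54.753552
T_{2}^{(1)} = -54.410552 + (-54.410552 − (-85.650992))/3 = -43.997072
T_{2}^{(2)} = -43.997072 + (-43.997072 − (-54.753552))/15 = -43.279973

-43.2800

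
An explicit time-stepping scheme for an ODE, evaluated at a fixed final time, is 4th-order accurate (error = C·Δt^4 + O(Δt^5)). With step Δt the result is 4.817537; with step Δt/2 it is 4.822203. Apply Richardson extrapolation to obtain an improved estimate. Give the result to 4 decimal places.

4.8225

Extrapolated value = (16·A(Δt/2) − A(Δt)) / (16 − 1)
= (16·4.822203 − 4.817537) / 15
= 72.337711 / 15 = 4.822514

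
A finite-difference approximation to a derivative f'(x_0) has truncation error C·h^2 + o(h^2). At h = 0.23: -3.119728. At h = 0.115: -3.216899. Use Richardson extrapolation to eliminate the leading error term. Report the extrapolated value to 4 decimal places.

-3.2493

The leading error scales as h^2; refining by a factor of 2 reduces it by 2^2 = 4.
Extrapolated value = (4·A(h/2) − A(h)) / (4 − 1)
= (4·(-3.216899) − (-3.119728)) / 3
= -9.747868 / 3 = -3.249289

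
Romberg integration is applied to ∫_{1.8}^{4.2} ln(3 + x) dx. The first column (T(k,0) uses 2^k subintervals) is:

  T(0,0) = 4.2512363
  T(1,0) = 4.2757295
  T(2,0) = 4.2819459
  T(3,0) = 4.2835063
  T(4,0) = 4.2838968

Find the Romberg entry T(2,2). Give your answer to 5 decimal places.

4.28403

Richardson extrapolation on the trapezoidal column (denominator 4−1=3):
T(1,1) = 4.2757295 + (4.2757295 − 4.2512363)/3 = 4.2838939
T(2,1) = 4.2819459 + (4.2819459 − 4.2757295)/3 = 4.2840180
T(2,2) = (16·4.2840180 − 4.2838939) / 15 = 4.2840263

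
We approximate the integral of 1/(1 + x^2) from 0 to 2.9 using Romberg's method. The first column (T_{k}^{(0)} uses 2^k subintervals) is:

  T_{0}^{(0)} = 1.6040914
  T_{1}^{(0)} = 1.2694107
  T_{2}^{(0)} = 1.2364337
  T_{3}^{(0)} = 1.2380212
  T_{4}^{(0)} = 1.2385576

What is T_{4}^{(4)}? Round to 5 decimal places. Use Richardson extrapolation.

Richardson extrapolation on the trapezoidal column (denominator 4−1=3):
T_{1}^{(1)} = (4·1.2694107 − 1.6040914) / 3 = 1.1578505
T_{2}^{(1)} = 1.2364337 + (1.2364337 − 1.2694107)/3 = 1.2254414
T_{3}^{(1)} = (4·1.2380212 − 1.2364337) / 3 = 1.2385504
T_{4}^{(1)} = (4·1.2385576 − 1.2380212) / 3 = 1.2387364
T_{2}^{(2)} = (16·1.2254414 − 1.1578505) / 15 = 1.2299475
T_{3}^{(2)} = 1.2385504 + (1.2385504 − 1.2254414)/15 = 1.2394243
T_{4}^{(2)} = 1.2387364 + (1.2387364 − 1.2385504)/15 = 1.2387488
T_{3}^{(3)} = (64·1.2394243 − 1.2299475) / 63 = 1.2395747
T_{4}^{(3)} = (64·1.2387488 − 1.2394243) / 63 = 1.2387381
T_{4}^{(4)} = (256·1.2387381 − 1.2395747) / 255 = 1.2387348

1.23873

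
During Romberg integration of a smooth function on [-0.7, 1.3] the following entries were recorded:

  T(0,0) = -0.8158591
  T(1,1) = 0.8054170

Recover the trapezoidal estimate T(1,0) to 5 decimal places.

From T(1,1) = (4·T(1,0) − T(0,0))/3, solve for T(1,0):
4·T(1,0) = 3·0.8054170 + (-0.8158591) = 1.6003919
T(1,0) = 0.4000980

0.40010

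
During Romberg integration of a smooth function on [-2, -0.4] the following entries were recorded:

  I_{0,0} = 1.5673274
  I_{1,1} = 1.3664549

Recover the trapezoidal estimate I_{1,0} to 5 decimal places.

From I_{1,1} = (4·I_{1,0} − I_{0,0})/3, solve for I_{1,0}:
4·I_{1,0} = 3·1.3664549 + 1.5673274 = 5.6666921
I_{1,0} = 1.4166730

1.41667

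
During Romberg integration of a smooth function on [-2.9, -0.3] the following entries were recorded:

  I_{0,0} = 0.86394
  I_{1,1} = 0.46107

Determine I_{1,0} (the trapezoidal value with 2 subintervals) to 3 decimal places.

0.562

From I_{1,1} = (4·I_{1,0} − I_{0,0})/3, solve for I_{1,0}:
4·I_{1,0} = 3·0.46107 + 0.86394 = 2.24715
I_{1,0} = 0.56179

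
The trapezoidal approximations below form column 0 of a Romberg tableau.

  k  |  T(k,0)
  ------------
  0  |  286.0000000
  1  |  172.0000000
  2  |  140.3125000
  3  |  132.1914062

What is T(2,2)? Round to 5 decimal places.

129.46667

T(1,1) = (4·172.0000000 − 286.0000000) / 3 = 134.0000000
T(2,1) = 140.3125000 + (140.3125000 − 172.0000000)/3 = 129.7500000
T(2,2) = 129.7500000 + (129.7500000 − 134.0000000)/15 = 129.4666667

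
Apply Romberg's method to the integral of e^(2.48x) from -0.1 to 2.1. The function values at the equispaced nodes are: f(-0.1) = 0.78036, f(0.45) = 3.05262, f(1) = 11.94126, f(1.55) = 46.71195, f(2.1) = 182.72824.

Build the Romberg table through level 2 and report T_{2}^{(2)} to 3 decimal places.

T_{0}^{(0)} (trapezoid, 1 panel, h=2.2000): 201.85946
T_{1}^{(0)} (trapezoid, 2 panels, h=1.1000): 114.06512
T_{2}^{(0)} (trapezoid, 4 panels, h=0.5500): 84.40307
T_{1}^{(1)} = 114.06512 + (114.06512 − 201.85946)/3 = 84.80034
T_{2}^{(1)} = 84.40307 + (84.40307 − 114.06512)/3 = 74.51572
T_{2}^{(2)} = 74.51572 + (74.51572 − 84.80034)/15 = 73.83008

73.830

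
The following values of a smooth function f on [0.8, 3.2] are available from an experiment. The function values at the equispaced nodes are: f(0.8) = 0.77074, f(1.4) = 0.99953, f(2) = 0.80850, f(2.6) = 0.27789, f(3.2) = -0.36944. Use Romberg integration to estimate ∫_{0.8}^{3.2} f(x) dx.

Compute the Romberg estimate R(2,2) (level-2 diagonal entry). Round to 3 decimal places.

R(0,0) (trapezoid, 1 panel, h=2.4000): 0.48156
R(1,0) (trapezoid, 2 panels, h=1.2000): 1.21098
R(2,0) (trapezoid, 4 panels, h=0.6000): 1.37194
R(1,1) = 1.21098 + (1.21098 − 0.48156)/3 = 1.45412
R(2,1) = 1.37194 + (1.37194 − 1.21098)/3 = 1.42559
R(2,2) = 1.42559 + (1.42559 − 1.45412)/15 = 1.42369

1.424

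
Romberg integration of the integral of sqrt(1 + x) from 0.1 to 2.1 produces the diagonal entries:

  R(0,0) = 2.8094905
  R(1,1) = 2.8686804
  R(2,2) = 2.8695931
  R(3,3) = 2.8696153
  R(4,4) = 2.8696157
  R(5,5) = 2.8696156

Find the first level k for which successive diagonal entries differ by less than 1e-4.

|R(1,1) − R(0,0)| = 0.0591899 ≥ 1e-4
|R(2,2) − R(1,1)| = 0.0009127 ≥ 1e-4
|R(3,3) − R(2,2)| = 0.0000222 < 1e-4

k = 3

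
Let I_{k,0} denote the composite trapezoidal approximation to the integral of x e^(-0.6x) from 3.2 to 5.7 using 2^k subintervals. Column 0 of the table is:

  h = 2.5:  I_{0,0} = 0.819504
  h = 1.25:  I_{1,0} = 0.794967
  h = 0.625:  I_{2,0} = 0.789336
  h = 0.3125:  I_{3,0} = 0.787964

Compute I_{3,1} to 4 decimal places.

0.7875

I_{3,1} = 0.787964 + (0.787964 − 0.789336)/3 = 0.787507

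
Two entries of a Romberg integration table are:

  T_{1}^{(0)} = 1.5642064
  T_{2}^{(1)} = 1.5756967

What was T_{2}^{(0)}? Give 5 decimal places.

From T_{2}^{(1)} = (4·T_{2}^{(0)} − T_{1}^{(0)})/3, solve for T_{2}^{(0)}:
4·T_{2}^{(0)} = 3·1.5756967 + 1.5642064 = 6.2912965
T_{2}^{(0)} = 1.5728241

1.57282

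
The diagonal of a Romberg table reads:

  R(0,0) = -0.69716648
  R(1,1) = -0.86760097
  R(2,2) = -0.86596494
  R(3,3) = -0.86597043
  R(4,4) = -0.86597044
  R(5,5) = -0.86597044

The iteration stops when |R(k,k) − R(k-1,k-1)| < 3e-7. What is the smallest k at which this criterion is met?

|R(1,1) − R(0,0)| = 0.17043449 ≥ 3e-7
|R(2,2) − R(1,1)| = 0.00163603 ≥ 3e-7
|R(3,3) − R(2,2)| = 0.00000549 ≥ 3e-7
|R(4,4) − R(3,3)| = 0.00000001 < 3e-7

k = 4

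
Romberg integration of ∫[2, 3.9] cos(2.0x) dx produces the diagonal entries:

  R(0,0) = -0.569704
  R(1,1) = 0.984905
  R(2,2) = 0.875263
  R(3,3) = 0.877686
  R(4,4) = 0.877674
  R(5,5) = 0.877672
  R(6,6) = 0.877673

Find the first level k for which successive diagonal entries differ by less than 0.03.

k = 3

|R(1,1) − R(0,0)| = 1.554609 ≥ 0.03
|R(2,2) − R(1,1)| = 0.109642 ≥ 0.03
|R(3,3) − R(2,2)| = 0.002423 < 0.03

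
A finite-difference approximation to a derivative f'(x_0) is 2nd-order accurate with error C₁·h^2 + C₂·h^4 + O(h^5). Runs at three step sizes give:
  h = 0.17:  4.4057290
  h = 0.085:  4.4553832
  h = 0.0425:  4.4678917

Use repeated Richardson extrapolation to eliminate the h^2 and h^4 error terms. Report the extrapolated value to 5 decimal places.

4.47207

First eliminate the h^2 term (factor 2^2 = 4):
  B₁ = (4·4.4553832 − 4.4057290)/3 = 4.4719346
  B₂ = (4·4.4678917 − 4.4553832)/3 = 4.4720612
Then eliminate the h^4 term (factor 2^4 = 16):
  (16·4.4720612 − 4.4719346)/15 = 4.4720696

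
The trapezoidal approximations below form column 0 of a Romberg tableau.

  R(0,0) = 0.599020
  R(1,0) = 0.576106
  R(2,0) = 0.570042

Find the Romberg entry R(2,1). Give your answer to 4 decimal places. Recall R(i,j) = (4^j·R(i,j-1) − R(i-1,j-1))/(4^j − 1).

0.5680

Richardson extrapolation on the trapezoidal column (denominator 4−1=3):
R(2,1) = (4·0.570042 − 0.576106) / 3 = 0.568021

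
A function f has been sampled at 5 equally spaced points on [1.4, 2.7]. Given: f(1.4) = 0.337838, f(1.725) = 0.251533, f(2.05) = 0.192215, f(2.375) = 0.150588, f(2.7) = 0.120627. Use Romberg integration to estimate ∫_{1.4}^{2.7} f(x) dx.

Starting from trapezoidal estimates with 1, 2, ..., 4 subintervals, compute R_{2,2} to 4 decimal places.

0.2655

R_{0,0} (trapezoid, 1 panel, h=1.3000): 0.298002
R_{1,0} (trapezoid, 2 panels, h=0.6500): 0.273941
R_{2,0} (trapezoid, 4 panels, h=0.3250): 0.267660
R_{1,1} = 0.273941 + (0.273941 − 0.298002)/3 = 0.265921
R_{2,1} = 0.267660 + (0.267660 − 0.273941)/3 = 0.265566
R_{2,2} = 0.265566 + (0.265566 − 0.265921)/15 = 0.265542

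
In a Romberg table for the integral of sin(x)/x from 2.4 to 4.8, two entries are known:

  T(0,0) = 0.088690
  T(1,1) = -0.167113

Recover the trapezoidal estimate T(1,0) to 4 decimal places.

From T(1,1) = (4·T(1,0) − T(0,0))/3, solve for T(1,0):
4·T(1,0) = 3·(-0.167113) + 0.088690 = -0.412649
T(1,0) = -0.103162

-0.1032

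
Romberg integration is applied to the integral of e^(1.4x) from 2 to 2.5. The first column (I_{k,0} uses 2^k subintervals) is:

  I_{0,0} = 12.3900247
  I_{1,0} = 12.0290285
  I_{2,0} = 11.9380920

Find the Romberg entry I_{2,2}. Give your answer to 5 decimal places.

11.90772

Richardson extrapolation on the trapezoidal column (denominator 4−1=3):
I_{1,1} = 12.0290285 + (12.0290285 − 12.3900247)/3 = 11.9086964
I_{2,1} = 11.9380920 + (11.9380920 − 12.0290285)/3 = 11.9077798
I_{2,2} = 11.9077798 + (11.9077798 − 11.9086964)/15 = 11.9077187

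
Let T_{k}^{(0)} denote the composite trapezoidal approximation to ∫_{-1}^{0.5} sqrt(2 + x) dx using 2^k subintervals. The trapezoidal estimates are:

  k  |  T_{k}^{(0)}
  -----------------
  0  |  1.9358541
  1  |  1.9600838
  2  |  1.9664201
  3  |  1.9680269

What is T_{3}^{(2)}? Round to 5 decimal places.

1.96856

Richardson extrapolation on the trapezoidal column (denominator 4−1=3):
T_{2}^{(1)} = (4·1.9664201 − 1.9600838) / 3 = 1.9685322
T_{3}^{(1)} = (4·1.9680269 − 1.9664201) / 3 = 1.9685625
T_{3}^{(2)} = (16·1.9685625 − 1.9685322) / 15 = 1.9685645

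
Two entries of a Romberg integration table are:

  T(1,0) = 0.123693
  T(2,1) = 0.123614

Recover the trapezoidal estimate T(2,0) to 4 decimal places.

From T(2,1) = (4·T(2,0) − T(1,0))/3, solve for T(2,0):
4·T(2,0) = 3·0.123614 + 0.123693 = 0.494535
T(2,0) = 0.123634

0.1236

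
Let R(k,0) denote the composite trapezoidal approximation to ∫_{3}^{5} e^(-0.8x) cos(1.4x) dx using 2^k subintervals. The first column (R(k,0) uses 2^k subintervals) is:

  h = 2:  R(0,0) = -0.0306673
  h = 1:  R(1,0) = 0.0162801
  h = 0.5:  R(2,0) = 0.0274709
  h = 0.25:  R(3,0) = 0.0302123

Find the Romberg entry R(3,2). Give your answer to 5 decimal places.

Richardson extrapolation on the trapezoidal column (denominator 4−1=3):
R(2,1) = 0.0274709 + (0.0274709 − 0.0162801)/3 = 0.0312012
R(3,1) = (4·0.0302123 − 0.0274709) / 3 = 0.0311261
R(3,2) = (16·0.0311261 − 0.0312012) / 15 = 0.0311211

0.03112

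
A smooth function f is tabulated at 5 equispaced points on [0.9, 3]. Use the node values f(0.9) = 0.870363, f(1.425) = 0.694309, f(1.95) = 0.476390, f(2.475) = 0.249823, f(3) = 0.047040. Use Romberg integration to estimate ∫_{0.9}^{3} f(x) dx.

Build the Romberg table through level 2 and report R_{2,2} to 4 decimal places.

0.9882

R_{0,0} (trapezoid, 1 panel, h=2.1000): 0.963273
R_{1,0} (trapezoid, 2 panels, h=1.0500): 0.981846
R_{2,0} (trapezoid, 4 panels, h=0.5250): 0.986592
R_{1,1} = 0.981846 + (0.981846 − 0.963273)/3 = 0.988037
R_{2,1} = 0.986592 + (0.986592 − 0.981846)/3 = 0.988174
R_{2,2} = 0.988174 + (0.988174 − 0.988037)/15 = 0.988183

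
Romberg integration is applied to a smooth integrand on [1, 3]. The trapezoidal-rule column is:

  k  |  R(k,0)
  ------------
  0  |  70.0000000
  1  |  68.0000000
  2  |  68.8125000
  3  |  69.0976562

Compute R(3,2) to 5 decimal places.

R(2,1) = (4·68.8125000 − 68.0000000) / 3 = 69.0833333
R(3,1) = 69.0976562 + (69.0976562 − 68.8125000)/3 = 69.1927083
R(3,2) = 69.1927083 + (69.1927083 − 69.0833333)/15 = 69.2000000

69.20000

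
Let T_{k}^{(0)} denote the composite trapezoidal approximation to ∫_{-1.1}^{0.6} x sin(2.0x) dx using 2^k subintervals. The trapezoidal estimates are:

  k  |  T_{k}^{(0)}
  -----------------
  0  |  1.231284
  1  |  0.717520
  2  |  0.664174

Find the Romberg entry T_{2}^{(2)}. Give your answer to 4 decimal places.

0.6531

Richardson extrapolation on the trapezoidal column (denominator 4−1=3):
T_{1}^{(1)} = 0.717520 + (0.717520 − 1.231284)/3 = 0.546265
T_{2}^{(1)} = (4·0.664174 − 0.717520) / 3 = 0.646392
T_{2}^{(2)} = (16·0.646392 − 0.546265) / 15 = 0.653067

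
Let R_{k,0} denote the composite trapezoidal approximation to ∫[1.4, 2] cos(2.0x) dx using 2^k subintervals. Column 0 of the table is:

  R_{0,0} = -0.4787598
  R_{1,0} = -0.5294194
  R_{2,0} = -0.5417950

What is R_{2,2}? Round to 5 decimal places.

-0.54589

Richardson extrapolation on the trapezoidal column (denominator 4−1=3):
R_{1,1} = -0.5294194 + (-0.5294194 − (-0.4787598))/3 = -0.5463059
R_{2,1} = -0.5417950 + (-0.5417950 − (-0.5294194))/3 = -0.5459202
R_{2,2} = -0.5459202 + (-0.5459202 − (-0.5463059))/15 = -0.5458945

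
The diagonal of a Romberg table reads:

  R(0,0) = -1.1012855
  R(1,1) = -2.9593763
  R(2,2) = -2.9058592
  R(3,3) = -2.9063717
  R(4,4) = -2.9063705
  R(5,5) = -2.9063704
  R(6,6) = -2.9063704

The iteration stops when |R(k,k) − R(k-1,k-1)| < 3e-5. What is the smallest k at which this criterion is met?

k = 4

|R(1,1) − R(0,0)| = 1.8580908 ≥ 3e-5
|R(2,2) − R(1,1)| = 0.0535171 ≥ 3e-5
|R(3,3) − R(2,2)| = 0.0005125 ≥ 3e-5
|R(4,4) − R(3,3)| = 0.0000012 < 3e-5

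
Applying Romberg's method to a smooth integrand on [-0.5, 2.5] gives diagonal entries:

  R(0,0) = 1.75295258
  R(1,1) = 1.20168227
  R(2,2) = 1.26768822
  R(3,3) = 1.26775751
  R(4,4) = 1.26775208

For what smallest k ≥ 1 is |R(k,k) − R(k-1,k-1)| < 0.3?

k = 2

|R(1,1) − R(0,0)| = 0.55127031 ≥ 0.3
|R(2,2) − R(1,1)| = 0.06600595 < 0.3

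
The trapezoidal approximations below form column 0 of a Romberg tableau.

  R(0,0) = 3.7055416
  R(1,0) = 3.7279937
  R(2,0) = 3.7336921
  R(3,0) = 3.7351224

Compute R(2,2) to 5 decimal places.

3.73560

Richardson extrapolation on the trapezoidal column (denominator 4−1=3):
R(1,1) = (4·3.7279937 − 3.7055416) / 3 = 3.7354777
R(2,1) = 3.7336921 + (3.7336921 − 3.7279937)/3 = 3.7355916
R(2,2) = (16·3.7355916 − 3.7354777) / 15 = 3.7355992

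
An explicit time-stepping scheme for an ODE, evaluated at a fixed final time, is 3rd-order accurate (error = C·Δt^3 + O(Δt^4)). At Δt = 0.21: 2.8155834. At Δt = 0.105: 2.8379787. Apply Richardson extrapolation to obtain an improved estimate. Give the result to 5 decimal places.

2.84118

Extrapolated value = (8·A(Δt/2) − A(Δt)) / (8 − 1)
= (8·2.8379787 − 2.8155834) / 7
= 19.8882462 / 7 = 2.8411780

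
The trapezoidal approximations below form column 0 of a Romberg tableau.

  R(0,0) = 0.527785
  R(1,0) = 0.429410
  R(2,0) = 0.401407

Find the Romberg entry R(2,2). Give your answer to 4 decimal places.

R(1,1) = 0.429410 + (0.429410 − 0.527785)/3 = 0.396618
R(2,1) = (4·0.401407 − 0.429410) / 3 = 0.392073
R(2,2) = (16·0.392073 − 0.396618) / 15 = 0.391770

0.3918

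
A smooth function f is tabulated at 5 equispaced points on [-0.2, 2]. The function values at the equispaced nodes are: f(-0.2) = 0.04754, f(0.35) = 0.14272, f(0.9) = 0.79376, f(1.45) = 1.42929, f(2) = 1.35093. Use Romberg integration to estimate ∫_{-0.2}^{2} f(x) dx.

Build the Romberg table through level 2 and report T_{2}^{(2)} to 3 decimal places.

T_{0}^{(0)} (trapezoid, 1 panel, h=2.2000): 1.53832
T_{1}^{(0)} (trapezoid, 2 panels, h=1.1000): 1.64229
T_{2}^{(0)} (trapezoid, 4 panels, h=0.5500): 1.68575
T_{1}^{(1)} = 1.64229 + (1.64229 − 1.53832)/3 = 1.67695
T_{2}^{(1)} = 1.68575 + (1.68575 − 1.64229)/3 = 1.70024
T_{2}^{(2)} = 1.70024 + (1.70024 − 1.67695)/15 = 1.70179

1.702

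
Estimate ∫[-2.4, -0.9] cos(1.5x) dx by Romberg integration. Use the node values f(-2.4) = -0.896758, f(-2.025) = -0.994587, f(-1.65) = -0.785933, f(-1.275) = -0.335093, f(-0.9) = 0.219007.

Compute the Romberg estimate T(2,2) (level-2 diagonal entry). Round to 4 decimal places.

T(0,0) (trapezoid, 1 panel, h=1.5000): -0.508313
T(1,0) (trapezoid, 2 panels, h=0.7500): -0.843606
T(2,0) (trapezoid, 4 panels, h=0.3750): -0.920433
T(1,1) = -0.843606 + (-0.843606 − (-0.508313))/3 = -0.955370
T(2,1) = -0.920433 + (-0.920433 − (-0.843606))/3 = -0.946042
T(2,2) = -0.946042 + (-0.946042 − (-0.955370))/15 = -0.945420

-0.9454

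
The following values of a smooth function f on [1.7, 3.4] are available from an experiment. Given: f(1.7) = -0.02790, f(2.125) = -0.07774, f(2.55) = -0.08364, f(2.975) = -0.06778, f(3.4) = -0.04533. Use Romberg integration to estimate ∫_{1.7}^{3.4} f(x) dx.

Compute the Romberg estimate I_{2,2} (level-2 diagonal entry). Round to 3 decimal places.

I_{0,0} (trapezoid, 1 panel, h=1.7000): -0.06225
I_{1,0} (trapezoid, 2 panels, h=0.8500): -0.10222
I_{2,0} (trapezoid, 4 panels, h=0.4250): -0.11295
I_{1,1} = -0.10222 + (-0.10222 − (-0.06225))/3 = -0.11554
I_{2,1} = -0.11295 + (-0.11295 − (-0.10222))/3 = -0.11653
I_{2,2} = -0.11653 + (-0.11653 − (-0.11554))/15 = -0.11660

-0.117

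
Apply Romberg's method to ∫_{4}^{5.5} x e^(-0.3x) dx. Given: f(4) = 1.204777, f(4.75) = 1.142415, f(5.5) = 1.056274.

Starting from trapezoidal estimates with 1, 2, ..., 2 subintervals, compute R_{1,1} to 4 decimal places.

R_{0,0} (trapezoid, 1 panel, h=1.5000): 1.695788
R_{1,0} (trapezoid, 2 panels, h=0.7500): 1.704705
R_{1,1} = 1.704705 + (1.704705 − 1.695788)/3 = 1.707677

1.7077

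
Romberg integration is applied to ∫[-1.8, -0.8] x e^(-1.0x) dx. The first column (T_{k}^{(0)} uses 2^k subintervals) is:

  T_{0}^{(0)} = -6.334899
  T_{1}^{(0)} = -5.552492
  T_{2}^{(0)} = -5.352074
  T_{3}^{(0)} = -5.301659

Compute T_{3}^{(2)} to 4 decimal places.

Richardson extrapolation on the trapezoidal column (denominator 4−1=3):
T_{2}^{(1)} = -5.352074 + (-5.352074 − (-5.552492))/3 = -5.285268
T_{3}^{(1)} = (4·(-5.301659) − (-5.352074)) / 3 = -5.284854
T_{3}^{(2)} = (16·(-5.284854) − (-5.285268)) / 15 = -5.284826

-5.2848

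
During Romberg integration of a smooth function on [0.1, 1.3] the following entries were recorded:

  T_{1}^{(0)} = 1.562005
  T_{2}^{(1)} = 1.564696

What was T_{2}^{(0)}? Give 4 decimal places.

From T_{2}^{(1)} = (4·T_{2}^{(0)} − T_{1}^{(0)})/3, solve for T_{2}^{(0)}:
4·T_{2}^{(0)} = 3·1.564696 + 1.562005 = 6.256093
T_{2}^{(0)} = 1.564023

1.5640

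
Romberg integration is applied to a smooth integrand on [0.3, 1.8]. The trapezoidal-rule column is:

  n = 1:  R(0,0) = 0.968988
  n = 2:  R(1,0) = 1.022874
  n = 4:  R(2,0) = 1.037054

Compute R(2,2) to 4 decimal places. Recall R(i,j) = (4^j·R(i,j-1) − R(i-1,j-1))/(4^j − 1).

1.0418

Richardson extrapolation on the trapezoidal column (denominator 4−1=3):
R(1,1) = (4·1.022874 − 0.968988) / 3 = 1.040836
R(2,1) = (4·1.037054 − 1.022874) / 3 = 1.041781
R(2,2) = (16·1.041781 − 1.040836) / 15 = 1.041844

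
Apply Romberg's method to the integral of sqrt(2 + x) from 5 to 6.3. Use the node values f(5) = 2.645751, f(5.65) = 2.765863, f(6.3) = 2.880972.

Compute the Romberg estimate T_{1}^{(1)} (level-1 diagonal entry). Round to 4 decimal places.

3.5945

T_{0}^{(0)} (trapezoid, 1 panel, h=1.3000): 3.592370
T_{1}^{(0)} (trapezoid, 2 panels, h=0.6500): 3.593996
T_{1}^{(1)} = 3.593996 + (3.593996 − 3.592370)/3 = 3.594538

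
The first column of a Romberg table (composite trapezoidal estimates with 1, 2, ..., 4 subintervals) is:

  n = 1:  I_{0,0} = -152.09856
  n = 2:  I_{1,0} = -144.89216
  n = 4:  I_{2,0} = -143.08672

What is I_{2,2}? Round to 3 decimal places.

-142.485

Richardson extrapolation on the trapezoidal column (denominator 4−1=3):
I_{1,1} = (4·(-144.89216) − (-152.09856)) / 3 = -142.49003
I_{2,1} = (4·(-143.08672) − (-144.89216)) / 3 = -142.48491
I_{2,2} = (16·(-142.48491) − (-142.49003)) / 15 = -142.48457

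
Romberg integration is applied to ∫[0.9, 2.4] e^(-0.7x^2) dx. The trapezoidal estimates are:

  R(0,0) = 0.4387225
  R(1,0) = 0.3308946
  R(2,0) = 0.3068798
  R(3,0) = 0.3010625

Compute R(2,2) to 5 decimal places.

R(1,1) = 0.3308946 + (0.3308946 − 0.4387225)/3 = 0.2949520
R(2,1) = 0.3068798 + (0.3068798 − 0.3308946)/3 = 0.2988749
R(2,2) = 0.2988749 + (0.2988749 − 0.2949520)/15 = 0.2991364

0.29914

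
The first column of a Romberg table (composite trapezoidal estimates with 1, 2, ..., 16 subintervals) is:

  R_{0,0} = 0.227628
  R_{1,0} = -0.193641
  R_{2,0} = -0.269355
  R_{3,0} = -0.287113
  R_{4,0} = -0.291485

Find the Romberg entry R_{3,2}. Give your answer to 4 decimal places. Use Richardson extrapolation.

-0.2929

Richardson extrapolation on the trapezoidal column (denominator 4−1=3):
R_{2,1} = -0.269355 + (-0.269355 − (-0.193641))/3 = -0.294593
R_{3,1} = -0.287113 + (-0.287113 − (-0.269355))/3 = -0.293032
R_{3,2} = -0.293032 + (-0.293032 − (-0.294593))/15 = -0.292928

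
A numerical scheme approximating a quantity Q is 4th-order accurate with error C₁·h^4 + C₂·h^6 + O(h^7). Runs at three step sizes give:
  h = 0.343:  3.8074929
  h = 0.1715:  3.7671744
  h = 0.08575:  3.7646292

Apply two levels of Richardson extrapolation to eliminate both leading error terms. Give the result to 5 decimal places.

First eliminate the h^4 term (factor 2^4 = 16):
  B₁ = (16·3.7671744 − 3.8074929)/15 = 3.7644865
  B₂ = (16·3.7646292 − 3.7671744)/15 = 3.7644595
Then eliminate the h^6 term (factor 2^6 = 64):
  (64·3.7644595 − 3.7644865)/63 = 3.7644591

3.76446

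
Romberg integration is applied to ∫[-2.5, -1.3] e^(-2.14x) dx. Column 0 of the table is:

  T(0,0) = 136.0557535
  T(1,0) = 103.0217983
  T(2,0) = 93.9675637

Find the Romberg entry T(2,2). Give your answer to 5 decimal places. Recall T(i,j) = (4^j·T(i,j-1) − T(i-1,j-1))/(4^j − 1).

90.87875

T(1,1) = (4·103.0217983 − 136.0557535) / 3 = 92.0104799
T(2,1) = (4·93.9675637 − 103.0217983) / 3 = 90.9494855
T(2,2) = 90.9494855 + (90.9494855 − 92.0104799)/15 = 90.8787525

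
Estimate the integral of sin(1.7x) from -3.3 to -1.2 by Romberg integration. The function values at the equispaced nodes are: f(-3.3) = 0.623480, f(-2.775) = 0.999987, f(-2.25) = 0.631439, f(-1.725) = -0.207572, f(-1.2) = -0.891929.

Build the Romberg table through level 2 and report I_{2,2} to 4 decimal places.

I_{0,0} (trapezoid, 1 panel, h=2.1000): -0.281871
I_{1,0} (trapezoid, 2 panels, h=1.0500): 0.522075
I_{2,0} (trapezoid, 4 panels, h=0.5250): 0.677055
I_{1,1} = 0.522075 + (0.522075 − (-0.281871))/3 = 0.790057
I_{2,1} = 0.677055 + (0.677055 − 0.522075)/3 = 0.728715
I_{2,2} = 0.728715 + (0.728715 − 0.790057)/15 = 0.724626

0.7246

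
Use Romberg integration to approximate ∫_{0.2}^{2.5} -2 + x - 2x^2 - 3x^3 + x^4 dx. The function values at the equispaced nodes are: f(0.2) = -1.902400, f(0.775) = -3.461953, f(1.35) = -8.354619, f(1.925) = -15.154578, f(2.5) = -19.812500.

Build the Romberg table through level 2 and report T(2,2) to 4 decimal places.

T(0,0) (trapezoid, 1 panel, h=2.3000): -24.972135
T(1,0) (trapezoid, 2 panels, h=1.1500): -22.093879
T(2,0) (trapezoid, 4 panels, h=0.5750): -21.751445
T(1,1) = -22.093879 + (-22.093879 − (-24.972135))/3 = -21.134460
T(2,1) = -21.751445 + (-21.751445 − (-22.093879))/3 = -21.637300
T(2,2) = -21.637300 + (-21.637300 − (-21.134460))/15 = -21.670823

-21.6708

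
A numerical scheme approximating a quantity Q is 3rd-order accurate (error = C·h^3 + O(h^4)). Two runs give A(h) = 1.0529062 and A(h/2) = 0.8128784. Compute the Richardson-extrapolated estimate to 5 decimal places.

0.77859

Extrapolated value = (8·A(h/2) − A(h)) / (8 − 1)
= (8·0.8128784 − 1.0529062) / 7
= 5.4501210 / 7 = 0.7785887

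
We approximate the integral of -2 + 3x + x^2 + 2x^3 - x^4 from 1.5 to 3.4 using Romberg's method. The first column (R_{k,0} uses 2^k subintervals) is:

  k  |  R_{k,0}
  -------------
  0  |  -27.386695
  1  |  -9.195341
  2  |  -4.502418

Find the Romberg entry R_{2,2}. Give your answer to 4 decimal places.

R_{1,1} = -9.195341 + (-9.195341 − (-27.386695))/3 = -3.131556
R_{2,1} = (4·(-4.502418) − (-9.195341)) / 3 = -2.938110
R_{2,2} = (16·(-2.938110) − (-3.131556)) / 15 = -2.925214
(Column j=1 coincides with Simpson's rule on the same nodes.)

-2.9252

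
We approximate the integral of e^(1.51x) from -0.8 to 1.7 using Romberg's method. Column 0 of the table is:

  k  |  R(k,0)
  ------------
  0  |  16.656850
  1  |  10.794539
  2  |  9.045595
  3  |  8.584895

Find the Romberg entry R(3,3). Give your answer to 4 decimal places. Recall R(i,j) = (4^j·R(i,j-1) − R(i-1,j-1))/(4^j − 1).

Richardson extrapolation on the trapezoidal column (denominator 4−1=3):
R(1,1) = 10.794539 + (10.794539 − 16.656850)/3 = 8.840435
R(2,1) = 9.045595 + (9.045595 − 10.794539)/3 = 8.462614
R(3,1) = (4·8.584895 − 9.045595) / 3 = 8.431328
R(2,2) = 8.462614 + (8.462614 − 8.840435)/15 = 8.437426
R(3,2) = 8.431328 + (8.431328 − 8.462614)/15 = 8.429242
R(3,3) = (64·8.429242 − 8.437426) / 63 = 8.429112
(Column j=1 coincides with Simpson's rule on the same nodes.)

8.4291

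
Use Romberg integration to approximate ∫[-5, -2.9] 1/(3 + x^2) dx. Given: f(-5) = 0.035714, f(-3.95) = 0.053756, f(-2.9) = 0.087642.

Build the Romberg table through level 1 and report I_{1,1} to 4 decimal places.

0.1184

I_{0,0} (trapezoid, 1 panel, h=2.1000): 0.129524
I_{1,0} (trapezoid, 2 panels, h=1.0500): 0.121206
I_{1,1} = 0.121206 + (0.121206 − 0.129524)/3 = 0.118433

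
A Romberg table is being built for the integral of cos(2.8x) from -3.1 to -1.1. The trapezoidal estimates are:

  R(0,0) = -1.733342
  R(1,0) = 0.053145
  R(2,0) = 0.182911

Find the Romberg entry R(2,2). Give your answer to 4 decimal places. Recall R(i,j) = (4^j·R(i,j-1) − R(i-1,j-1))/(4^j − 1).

Richardson extrapolation on the trapezoidal column (denominator 4−1=3):
R(1,1) = 0.053145 + (0.053145 − (-1.733342))/3 = 0.648641
R(2,1) = (4·0.182911 − 0.053145) / 3 = 0.226166
R(2,2) = 0.226166 + (0.226166 − 0.648641)/15 = 0.198001

0.1980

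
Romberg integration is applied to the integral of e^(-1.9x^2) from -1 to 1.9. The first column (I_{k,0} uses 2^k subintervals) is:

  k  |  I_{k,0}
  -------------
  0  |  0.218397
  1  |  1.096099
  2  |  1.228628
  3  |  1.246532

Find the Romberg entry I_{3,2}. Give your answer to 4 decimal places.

1.2511

I_{2,1} = (4·1.228628 − 1.096099) / 3 = 1.272804
I_{3,1} = (4·1.246532 − 1.228628) / 3 = 1.252500
I_{3,2} = 1.252500 + (1.252500 − 1.272804)/15 = 1.251146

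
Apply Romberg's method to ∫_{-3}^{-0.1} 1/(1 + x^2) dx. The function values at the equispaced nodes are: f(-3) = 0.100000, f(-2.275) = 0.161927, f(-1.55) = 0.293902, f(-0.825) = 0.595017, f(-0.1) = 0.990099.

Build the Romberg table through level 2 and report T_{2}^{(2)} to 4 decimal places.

1.1400

T_{0}^{(0)} (trapezoid, 1 panel, h=2.9000): 1.580644
T_{1}^{(0)} (trapezoid, 2 panels, h=1.4500): 1.216480
T_{2}^{(0)} (trapezoid, 4 panels, h=0.7250): 1.157024
T_{1}^{(1)} = 1.216480 + (1.216480 − 1.580644)/3 = 1.095092
T_{2}^{(1)} = 1.157024 + (1.157024 − 1.216480)/3 = 1.137205
T_{2}^{(2)} = 1.137205 + (1.137205 − 1.095092)/15 = 1.140013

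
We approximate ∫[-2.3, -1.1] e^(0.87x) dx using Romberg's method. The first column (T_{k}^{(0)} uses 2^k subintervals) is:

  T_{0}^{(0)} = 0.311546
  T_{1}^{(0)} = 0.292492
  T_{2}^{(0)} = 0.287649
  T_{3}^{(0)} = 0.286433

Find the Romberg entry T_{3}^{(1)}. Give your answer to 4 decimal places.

0.2860

T_{3}^{(1)} = 0.286433 + (0.286433 − 0.287649)/3 = 0.286028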